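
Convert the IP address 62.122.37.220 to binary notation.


62 = 00111110
122 = 01111010
37 = 00100101
220 = 11011100
Binary: 00111110.01111010.00100101.11011100


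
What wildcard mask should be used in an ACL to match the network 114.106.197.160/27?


Subnet mask: 255.255.255.224
Wildcard = 255.255.255.255 - subnet mask
255 - 255 = 0
255 - 255 = 0
255 - 255 = 0
255 - 224 = 31
Wildcard: 0.0.0.31


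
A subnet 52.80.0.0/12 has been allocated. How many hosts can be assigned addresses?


Host bits = 32 - 12 = 20
Total addresses = 2^20 = 1048576
Usable = total - 2 (network and broadcast)
Usable hosts: 1048574


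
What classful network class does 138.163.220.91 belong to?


First octet: 138
Binary: 10001010
10xxxxxx -> Class B (128-191)
Class B, default mask 255.255.0.0 (/16)


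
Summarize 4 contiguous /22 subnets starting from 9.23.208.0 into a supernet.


Original prefix: /22
Number of subnets: 4 = 2^2
New prefix = 22 - 2 = 20
Supernet: 9.23.208.0/20


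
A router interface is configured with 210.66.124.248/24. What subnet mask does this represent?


/24 means 24 network bits, 8 host bits
Binary: 11111111111111111111111100000000
Mask: 255.255.255.0


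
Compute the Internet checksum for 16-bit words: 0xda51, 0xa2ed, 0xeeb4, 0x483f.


Sum all words (with carry folding):
+ 0xda51 = 0xda51
+ 0xa2ed = 0x7d3f
+ 0xeeb4 = 0x6bf4
+ 0x483f = 0xb433
One's complement: ~0xb433
Checksum = 0x4bcc


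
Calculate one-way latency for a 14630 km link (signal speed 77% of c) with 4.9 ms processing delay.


Speed = 0.77 * 3e5 km/s = 231000 km/s
Propagation delay = 14630 / 231000 = 0.0633 s = 63.3333 ms
Processing delay = 4.9 ms
Total one-way latency = 68.2333 ms


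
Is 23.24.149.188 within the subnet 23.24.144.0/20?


Subnet network: 23.24.144.0
Test IP AND mask: 23.24.144.0
Yes, 23.24.149.188 is in 23.24.144.0/20


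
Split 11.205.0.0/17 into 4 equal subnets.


New prefix = 17 + 2 = 19
Each subnet has 8192 addresses
  11.205.0.0/19
  11.205.32.0/19
  11.205.64.0/19
  11.205.96.0/19
Subnets: 11.205.0.0/19, 11.205.32.0/19, 11.205.64.0/19, 11.205.96.0/19


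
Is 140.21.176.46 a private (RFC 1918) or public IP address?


RFC 1918 private ranges:
  10.0.0.0/8 (10.0.0.0 - 10.255.255.255)
  172.16.0.0/12 (172.16.0.0 - 172.31.255.255)
  192.168.0.0/16 (192.168.0.0 - 192.168.255.255)
Public (not in any RFC 1918 range)


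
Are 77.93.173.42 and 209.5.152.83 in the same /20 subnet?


Mask: 255.255.240.0
77.93.173.42 AND mask = 77.93.160.0
209.5.152.83 AND mask = 209.5.144.0
No, different subnets (77.93.160.0 vs 209.5.144.0)


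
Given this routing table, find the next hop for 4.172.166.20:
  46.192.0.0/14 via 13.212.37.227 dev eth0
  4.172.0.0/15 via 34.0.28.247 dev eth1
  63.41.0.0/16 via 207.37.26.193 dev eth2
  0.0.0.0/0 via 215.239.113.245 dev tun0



Longest prefix match for 4.172.166.20:
  /14 46.192.0.0: no
  /15 4.172.0.0: MATCH
  /16 63.41.0.0: no
  /0 0.0.0.0: MATCH
Selected: next-hop 34.0.28.247 via eth1 (matched /15)


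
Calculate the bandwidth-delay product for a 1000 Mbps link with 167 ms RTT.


BDP = bandwidth * RTT
= 1000 Mbps * 167 ms
= 1000 * 1e6 * 167 / 1000 bits
= 167000000 bits
= 20875000 bytes
= 20385.7422 KB
BDP = 167000000 bits (20875000 bytes)


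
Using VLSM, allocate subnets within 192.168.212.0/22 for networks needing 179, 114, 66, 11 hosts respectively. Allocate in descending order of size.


179 hosts -> /24 (254 usable): 192.168.212.0/24
114 hosts -> /25 (126 usable): 192.168.213.0/25
66 hosts -> /25 (126 usable): 192.168.213.128/25
11 hosts -> /28 (14 usable): 192.168.214.0/28
Allocation: 192.168.212.0/24 (179 hosts, 254 usable); 192.168.213.0/25 (114 hosts, 126 usable); 192.168.213.128/25 (66 hosts, 126 usable); 192.168.214.0/28 (11 hosts, 14 usable)


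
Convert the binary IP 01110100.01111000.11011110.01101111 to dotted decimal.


01110100 = 116
01111000 = 120
11011110 = 222
01101111 = 111
IP: 116.120.222.111


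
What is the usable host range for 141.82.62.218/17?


Network: 141.82.0.0
Broadcast: 141.82.127.255
First usable = network + 1
Last usable = broadcast - 1
Range: 141.82.0.1 to 141.82.127.254


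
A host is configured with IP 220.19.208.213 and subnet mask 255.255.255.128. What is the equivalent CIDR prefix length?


Binary: 11111111.11111111.11111111.10000000
Count leading 1s
Prefix: /25


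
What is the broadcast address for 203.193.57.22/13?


Network: 203.192.0.0/13
Host bits = 19
Set all host bits to 1:
Broadcast: 203.199.255.255


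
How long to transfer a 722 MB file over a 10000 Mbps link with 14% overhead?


Effective throughput = 10000 * (1 - 14/100) = 8600 Mbps
File size in Mb = 722 * 8 = 5776 Mb
Time = 5776 / 8600
Time = 0.6716 seconds


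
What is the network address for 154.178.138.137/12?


IP:   10011010.10110010.10001010.10001001
Mask: 11111111.11110000.00000000.00000000
AND operation:
Net:  10011010.10110000.00000000.00000000
Network: 154.176.0.0/12


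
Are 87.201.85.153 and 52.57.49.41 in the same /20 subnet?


Mask: 255.255.240.0
87.201.85.153 AND mask = 87.201.80.0
52.57.49.41 AND mask = 52.57.48.0
No, different subnets (87.201.80.0 vs 52.57.48.0)


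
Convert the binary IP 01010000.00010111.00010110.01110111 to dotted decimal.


01010000 = 80
00010111 = 23
00010110 = 22
01110111 = 119
IP: 80.23.22.119


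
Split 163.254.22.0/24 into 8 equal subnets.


New prefix = 24 + 3 = 27
Each subnet has 32 addresses
  163.254.22.0/27
  163.254.22.32/27
  163.254.22.64/27
  163.254.22.96/27
  163.254.22.128/27
  163.254.22.160/27
  163.254.22.192/27
  163.254.22.224/27
Subnets: 163.254.22.0/27, 163.254.22.32/27, 163.254.22.64/27, 163.254.22.96/27, 163.254.22.128/27, 163.254.22.160/27, 163.254.22.192/27, 163.254.22.224/27


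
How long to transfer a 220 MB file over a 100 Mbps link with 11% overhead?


Effective throughput = 100 * (1 - 11/100) = 89 Mbps
File size in Mb = 220 * 8 = 1760 Mb
Time = 1760 / 89
Time = 19.7753 seconds


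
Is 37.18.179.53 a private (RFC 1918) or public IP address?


RFC 1918 private ranges:
  10.0.0.0/8 (10.0.0.0 - 10.255.255.255)
  172.16.0.0/12 (172.16.0.0 - 172.31.255.255)
  192.168.0.0/16 (192.168.0.0 - 192.168.255.255)
Public (not in any RFC 1918 range)


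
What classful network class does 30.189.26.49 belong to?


First octet: 30
Binary: 00011110
0xxxxxxx -> Class A (1-126)
Class A, default mask 255.0.0.0 (/8)


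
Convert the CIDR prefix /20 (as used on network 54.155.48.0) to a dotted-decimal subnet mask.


/20 means 20 network bits, 12 host bits
Binary: 11111111111111111111000000000000
Mask: 255.255.240.0


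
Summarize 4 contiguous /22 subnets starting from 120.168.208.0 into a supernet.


Original prefix: /22
Number of subnets: 4 = 2^2
New prefix = 22 - 2 = 20
Supernet: 120.168.208.0/20


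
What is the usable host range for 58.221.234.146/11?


Network: 58.192.0.0
Broadcast: 58.223.255.255
First usable = network + 1
Last usable = broadcast - 1
Range: 58.192.0.1 to 58.223.255.254


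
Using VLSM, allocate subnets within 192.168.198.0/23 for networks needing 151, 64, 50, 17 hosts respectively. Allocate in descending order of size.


151 hosts -> /24 (254 usable): 192.168.198.0/24
64 hosts -> /25 (126 usable): 192.168.199.0/25
50 hosts -> /26 (62 usable): 192.168.199.128/26
17 hosts -> /27 (30 usable): 192.168.199.192/27
Allocation: 192.168.198.0/24 (151 hosts, 254 usable); 192.168.199.0/25 (64 hosts, 126 usable); 192.168.199.128/26 (50 hosts, 62 usable); 192.168.199.192/27 (17 hosts, 30 usable)


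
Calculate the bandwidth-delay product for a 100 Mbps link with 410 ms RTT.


BDP = bandwidth * RTT
= 100 Mbps * 410 ms
= 100 * 1e6 * 410 / 1000 bits
= 41000000 bits
= 5125000 bytes
= 5004.8828 KB
BDP = 41000000 bits (5125000 bytes)


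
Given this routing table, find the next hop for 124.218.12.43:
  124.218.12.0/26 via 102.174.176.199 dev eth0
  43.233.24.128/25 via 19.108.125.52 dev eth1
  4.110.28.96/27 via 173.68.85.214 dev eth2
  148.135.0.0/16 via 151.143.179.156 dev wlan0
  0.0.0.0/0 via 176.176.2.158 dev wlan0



Longest prefix match for 124.218.12.43:
  /26 124.218.12.0: MATCH
  /25 43.233.24.128: no
  /27 4.110.28.96: no
  /16 148.135.0.0: no
  /0 0.0.0.0: MATCH
Selected: next-hop 102.174.176.199 via eth0 (matched /26)


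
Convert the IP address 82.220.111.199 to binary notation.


82 = 01010010
220 = 11011100
111 = 01101111
199 = 11000111
Binary: 01010010.11011100.01101111.11000111


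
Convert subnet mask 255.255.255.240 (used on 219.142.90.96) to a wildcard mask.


Subnet mask: 255.255.255.240
Wildcard = 255.255.255.255 - subnet mask
255 - 255 = 0
255 - 255 = 0
255 - 255 = 0
255 - 240 = 15
Wildcard: 0.0.0.15


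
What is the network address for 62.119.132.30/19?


IP:   00111110.01110111.10000100.00011110
Mask: 11111111.11111111.11100000.00000000
AND operation:
Net:  00111110.01110111.10000000.00000000
Network: 62.119.128.0/19


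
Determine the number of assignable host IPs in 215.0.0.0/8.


Host bits = 32 - 8 = 24
Total addresses = 2^24 = 16777216
Usable = total - 2 (network and broadcast)
Usable hosts: 16777214


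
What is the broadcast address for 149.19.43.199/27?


Network: 149.19.43.192/27
Host bits = 5
Set all host bits to 1:
Broadcast: 149.19.43.223


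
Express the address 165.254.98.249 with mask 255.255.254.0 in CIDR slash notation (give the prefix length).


Binary: 11111111.11111111.11111110.00000000
Count leading 1s
Prefix: /23


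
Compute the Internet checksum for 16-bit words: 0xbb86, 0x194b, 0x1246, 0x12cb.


Sum all words (with carry folding):
+ 0xbb86 = 0xbb86
+ 0x194b = 0xd4d1
+ 0x1246 = 0xe717
+ 0x12cb = 0xf9e2
One's complement: ~0xf9e2
Checksum = 0x061d


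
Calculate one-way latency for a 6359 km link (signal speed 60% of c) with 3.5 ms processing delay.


Speed = 0.6 * 3e5 km/s = 180000 km/s
Propagation delay = 6359 / 180000 = 0.0353 s = 35.3278 ms
Processing delay = 3.5 ms
Total one-way latency = 38.8278 ms


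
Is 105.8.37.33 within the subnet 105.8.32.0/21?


Subnet network: 105.8.32.0
Test IP AND mask: 105.8.32.0
Yes, 105.8.37.33 is in 105.8.32.0/21


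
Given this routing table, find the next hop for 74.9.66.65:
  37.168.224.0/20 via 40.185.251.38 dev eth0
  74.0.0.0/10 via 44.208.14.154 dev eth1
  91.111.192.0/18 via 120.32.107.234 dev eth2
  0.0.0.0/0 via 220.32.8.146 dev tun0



Longest prefix match for 74.9.66.65:
  /20 37.168.224.0: no
  /10 74.0.0.0: MATCH
  /18 91.111.192.0: no
  /0 0.0.0.0: MATCH
Selected: next-hop 44.208.14.154 via eth1 (matched /10)


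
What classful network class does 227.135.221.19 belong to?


First octet: 227
Binary: 11100011
1110xxxx -> Class D (224-239)
Class D (multicast), default mask N/A


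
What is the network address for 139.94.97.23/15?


IP:   10001011.01011110.01100001.00010111
Mask: 11111111.11111110.00000000.00000000
AND operation:
Net:  10001011.01011110.00000000.00000000
Network: 139.94.0.0/15


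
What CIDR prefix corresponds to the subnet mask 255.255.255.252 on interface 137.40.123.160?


Binary: 11111111.11111111.11111111.11111100
Count leading 1s
Prefix: /30


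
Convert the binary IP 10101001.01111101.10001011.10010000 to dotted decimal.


10101001 = 169
01111101 = 125
10001011 = 139
10010000 = 144
IP: 169.125.139.144


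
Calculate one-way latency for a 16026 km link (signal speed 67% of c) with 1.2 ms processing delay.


Speed = 0.67 * 3e5 km/s = 201000 km/s
Propagation delay = 16026 / 201000 = 0.0797 s = 79.7313 ms
Processing delay = 1.2 ms
Total one-way latency = 80.9313 ms


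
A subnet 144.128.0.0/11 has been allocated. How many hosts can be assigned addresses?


Host bits = 32 - 11 = 21
Total addresses = 2^21 = 2097152
Usable = total - 2 (network and broadcast)
Usable hosts: 2097150


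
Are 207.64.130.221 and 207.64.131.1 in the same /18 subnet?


Mask: 255.255.192.0
207.64.130.221 AND mask = 207.64.128.0
207.64.131.1 AND mask = 207.64.128.0
Yes, same subnet (207.64.128.0)


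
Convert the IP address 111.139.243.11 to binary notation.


111 = 01101111
139 = 10001011
243 = 11110011
11 = 00001011
Binary: 01101111.10001011.11110011.00001011


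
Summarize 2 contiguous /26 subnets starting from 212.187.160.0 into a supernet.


Original prefix: /26
Number of subnets: 2 = 2^1
New prefix = 26 - 1 = 25
Supernet: 212.187.160.0/25


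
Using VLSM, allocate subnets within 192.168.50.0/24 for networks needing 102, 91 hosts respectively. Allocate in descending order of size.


102 hosts -> /25 (126 usable): 192.168.50.0/25
91 hosts -> /25 (126 usable): 192.168.50.128/25
Allocation: 192.168.50.0/25 (102 hosts, 126 usable); 192.168.50.128/25 (91 hosts, 126 usable)


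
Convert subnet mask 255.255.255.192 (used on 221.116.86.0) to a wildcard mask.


Subnet mask: 255.255.255.192
Wildcard = 255.255.255.255 - subnet mask
255 - 255 = 0
255 - 255 = 0
255 - 255 = 0
255 - 192 = 63
Wildcard: 0.0.0.63


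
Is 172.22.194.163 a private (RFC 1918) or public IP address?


RFC 1918 private ranges:
  10.0.0.0/8 (10.0.0.0 - 10.255.255.255)
  172.16.0.0/12 (172.16.0.0 - 172.31.255.255)
  192.168.0.0/16 (192.168.0.0 - 192.168.255.255)
Private (in 172.16.0.0/12)


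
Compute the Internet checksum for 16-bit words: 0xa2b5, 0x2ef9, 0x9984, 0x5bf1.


Sum all words (with carry folding):
+ 0xa2b5 = 0xa2b5
+ 0x2ef9 = 0xd1ae
+ 0x9984 = 0x6b33
+ 0x5bf1 = 0xc724
One's complement: ~0xc724
Checksum = 0x38db


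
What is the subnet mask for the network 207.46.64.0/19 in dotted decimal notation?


/19 means 19 network bits, 13 host bits
Binary: 11111111111111111110000000000000
Mask: 255.255.224.0


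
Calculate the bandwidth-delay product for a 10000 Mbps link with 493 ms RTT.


BDP = bandwidth * RTT
= 10000 Mbps * 493 ms
= 10000 * 1e6 * 493 / 1000 bits
= 4930000000 bits
= 616250000 bytes
= 601806.6406 KB
BDP = 4930000000 bits (616250000 bytes)


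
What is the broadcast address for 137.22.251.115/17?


Network: 137.22.128.0/17
Host bits = 15
Set all host bits to 1:
Broadcast: 137.22.255.255


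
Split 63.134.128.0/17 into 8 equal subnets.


New prefix = 17 + 3 = 20
Each subnet has 4096 addresses
  63.134.128.0/20
  63.134.144.0/20
  63.134.160.0/20
  63.134.176.0/20
  63.134.192.0/20
  63.134.208.0/20
  63.134.224.0/20
  63.134.240.0/20
Subnets: 63.134.128.0/20, 63.134.144.0/20, 63.134.160.0/20, 63.134.176.0/20, 63.134.192.0/20, 63.134.208.0/20, 63.134.224.0/20, 63.134.240.0/20


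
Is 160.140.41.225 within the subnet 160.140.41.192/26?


Subnet network: 160.140.41.192
Test IP AND mask: 160.140.41.192
Yes, 160.140.41.225 is in 160.140.41.192/26


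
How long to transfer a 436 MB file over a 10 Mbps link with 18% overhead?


Effective throughput = 10 * (1 - 18/100) = 8.2 Mbps
File size in Mb = 436 * 8 = 3488 Mb
Time = 3488 / 8.2
Time = 425.3659 seconds


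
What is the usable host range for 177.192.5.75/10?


Network: 177.192.0.0
Broadcast: 177.255.255.255
First usable = network + 1
Last usable = broadcast - 1
Range: 177.192.0.1 to 177.255.255.254


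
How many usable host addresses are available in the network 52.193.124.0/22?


Host bits = 32 - 22 = 10
Total addresses = 2^10 = 1024
Usable = total - 2 (network and broadcast)
Usable hosts: 1022


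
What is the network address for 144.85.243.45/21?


IP:   10010000.01010101.11110011.00101101
Mask: 11111111.11111111.11111000.00000000
AND operation:
Net:  10010000.01010101.11110000.00000000
Network: 144.85.240.0/21


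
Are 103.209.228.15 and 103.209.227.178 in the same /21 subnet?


Mask: 255.255.248.0
103.209.228.15 AND mask = 103.209.224.0
103.209.227.178 AND mask = 103.209.224.0
Yes, same subnet (103.209.224.0)


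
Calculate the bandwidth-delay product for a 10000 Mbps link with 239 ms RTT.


BDP = bandwidth * RTT
= 10000 Mbps * 239 ms
= 10000 * 1e6 * 239 / 1000 bits
= 2390000000 bits
= 298750000 bytes
= 291748.0469 KB
BDP = 2390000000 bits (298750000 bytes)


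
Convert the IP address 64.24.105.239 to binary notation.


64 = 01000000
24 = 00011000
105 = 01101001
239 = 11101111
Binary: 01000000.00011000.01101001.11101111


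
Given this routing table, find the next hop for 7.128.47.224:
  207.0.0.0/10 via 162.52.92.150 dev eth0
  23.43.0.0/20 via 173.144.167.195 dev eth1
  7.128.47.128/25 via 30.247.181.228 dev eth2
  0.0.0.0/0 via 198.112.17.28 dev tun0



Longest prefix match for 7.128.47.224:
  /10 207.0.0.0: no
  /20 23.43.0.0: no
  /25 7.128.47.128: MATCH
  /0 0.0.0.0: MATCH
Selected: next-hop 30.247.181.228 via eth2 (matched /25)


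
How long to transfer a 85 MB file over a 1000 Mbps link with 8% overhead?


Effective throughput = 1000 * (1 - 8/100) = 920 Mbps
File size in Mb = 85 * 8 = 680 Mb
Time = 680 / 920
Time = 0.7391 seconds


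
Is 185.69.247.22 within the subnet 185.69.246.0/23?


Subnet network: 185.69.246.0
Test IP AND mask: 185.69.246.0
Yes, 185.69.247.22 is in 185.69.246.0/23


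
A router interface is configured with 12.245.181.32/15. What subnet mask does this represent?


/15 means 15 network bits, 17 host bits
Binary: 11111111111111100000000000000000
Mask: 255.254.0.0


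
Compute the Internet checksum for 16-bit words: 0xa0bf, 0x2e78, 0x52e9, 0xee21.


Sum all words (with carry folding):
+ 0xa0bf = 0xa0bf
+ 0x2e78 = 0xcf37
+ 0x52e9 = 0x2221
+ 0xee21 = 0x1043
One's complement: ~0x1043
Checksum = 0xefbc


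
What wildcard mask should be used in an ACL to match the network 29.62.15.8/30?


Subnet mask: 255.255.255.252
Wildcard = 255.255.255.255 - subnet mask
255 - 255 = 0
255 - 255 = 0
255 - 255 = 0
255 - 252 = 3
Wildcard: 0.0.0.3


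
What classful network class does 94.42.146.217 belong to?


First octet: 94
Binary: 01011110
0xxxxxxx -> Class A (1-126)
Class A, default mask 255.0.0.0 (/8)


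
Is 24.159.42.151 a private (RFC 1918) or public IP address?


RFC 1918 private ranges:
  10.0.0.0/8 (10.0.0.0 - 10.255.255.255)
  172.16.0.0/12 (172.16.0.0 - 172.31.255.255)
  192.168.0.0/16 (192.168.0.0 - 192.168.255.255)
Public (not in any RFC 1918 range)


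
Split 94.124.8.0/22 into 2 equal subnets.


New prefix = 22 + 1 = 23
Each subnet has 512 addresses
  94.124.8.0/23
  94.124.10.0/23
Subnets: 94.124.8.0/23, 94.124.10.0/23


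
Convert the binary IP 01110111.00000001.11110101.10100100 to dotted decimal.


01110111 = 119
00000001 = 1
11110101 = 245
10100100 = 164
IP: 119.1.245.164


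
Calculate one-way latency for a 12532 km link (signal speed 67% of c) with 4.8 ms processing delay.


Speed = 0.67 * 3e5 km/s = 201000 km/s
Propagation delay = 12532 / 201000 = 0.0623 s = 62.3483 ms
Processing delay = 4.8 ms
Total one-way latency = 67.1483 ms


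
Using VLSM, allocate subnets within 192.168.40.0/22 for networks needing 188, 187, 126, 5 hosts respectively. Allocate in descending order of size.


188 hosts -> /24 (254 usable): 192.168.40.0/24
187 hosts -> /24 (254 usable): 192.168.41.0/24
126 hosts -> /25 (126 usable): 192.168.42.0/25
5 hosts -> /29 (6 usable): 192.168.42.128/29
Allocation: 192.168.40.0/24 (188 hosts, 254 usable); 192.168.41.0/24 (187 hosts, 254 usable); 192.168.42.0/25 (126 hosts, 126 usable); 192.168.42.128/29 (5 hosts, 6 usable)


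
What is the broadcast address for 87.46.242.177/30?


Network: 87.46.242.176/30
Host bits = 2
Set all host bits to 1:
Broadcast: 87.46.242.179


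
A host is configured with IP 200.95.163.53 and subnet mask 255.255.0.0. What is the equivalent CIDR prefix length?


Binary: 11111111.11111111.00000000.00000000
Count leading 1s
Prefix: /16


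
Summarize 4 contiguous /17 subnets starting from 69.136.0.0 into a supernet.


Original prefix: /17
Number of subnets: 4 = 2^2
New prefix = 17 - 2 = 15
Supernet: 69.136.0.0/15


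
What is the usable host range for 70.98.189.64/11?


Network: 70.96.0.0
Broadcast: 70.127.255.255
First usable = network + 1
Last usable = broadcast - 1
Range: 70.96.0.1 to 70.127.255.254


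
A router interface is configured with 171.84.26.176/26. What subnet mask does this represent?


/26 means 26 network bits, 6 host bits
Binary: 11111111111111111111111111000000
Mask: 255.255.255.192


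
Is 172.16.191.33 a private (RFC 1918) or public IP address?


RFC 1918 private ranges:
  10.0.0.0/8 (10.0.0.0 - 10.255.255.255)
  172.16.0.0/12 (172.16.0.0 - 172.31.255.255)
  192.168.0.0/16 (192.168.0.0 - 192.168.255.255)
Private (in 172.16.0.0/12)


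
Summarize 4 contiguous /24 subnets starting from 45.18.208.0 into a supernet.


Original prefix: /24
Number of subnets: 4 = 2^2
New prefix = 24 - 2 = 22
Supernet: 45.18.208.0/22


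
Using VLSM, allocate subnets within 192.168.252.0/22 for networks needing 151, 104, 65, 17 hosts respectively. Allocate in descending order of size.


151 hosts -> /24 (254 usable): 192.168.252.0/24
104 hosts -> /25 (126 usable): 192.168.253.0/25
65 hosts -> /25 (126 usable): 192.168.253.128/25
17 hosts -> /27 (30 usable): 192.168.254.0/27
Allocation: 192.168.252.0/24 (151 hosts, 254 usable); 192.168.253.0/25 (104 hosts, 126 usable); 192.168.253.128/25 (65 hosts, 126 usable); 192.168.254.0/27 (17 hosts, 30 usable)


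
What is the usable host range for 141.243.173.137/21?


Network: 141.243.168.0
Broadcast: 141.243.175.255
First usable = network + 1
Last usable = broadcast - 1
Range: 141.243.168.1 to 141.243.175.254


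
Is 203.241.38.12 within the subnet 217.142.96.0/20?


Subnet network: 217.142.96.0
Test IP AND mask: 203.241.32.0
No, 203.241.38.12 is not in 217.142.96.0/20


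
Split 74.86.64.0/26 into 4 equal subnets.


New prefix = 26 + 2 = 28
Each subnet has 16 addresses
  74.86.64.0/28
  74.86.64.16/28
  74.86.64.32/28
  74.86.64.48/28
Subnets: 74.86.64.0/28, 74.86.64.16/28, 74.86.64.32/28, 74.86.64.48/28


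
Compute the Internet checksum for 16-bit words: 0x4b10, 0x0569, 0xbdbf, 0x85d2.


Sum all words (with carry folding):
+ 0x4b10 = 0x4b10
+ 0x0569 = 0x5079
+ 0xbdbf = 0x0e39
+ 0x85d2 = 0x940b
One's complement: ~0x940b
Checksum = 0x6bf4


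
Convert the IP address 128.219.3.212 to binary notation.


128 = 10000000
219 = 11011011
3 = 00000011
212 = 11010100
Binary: 10000000.11011011.00000011.11010100


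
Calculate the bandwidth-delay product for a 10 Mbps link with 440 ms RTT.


BDP = bandwidth * RTT
= 10 Mbps * 440 ms
= 10 * 1e6 * 440 / 1000 bits
= 4400000 bits
= 550000 bytes
= 537.1094 KB
BDP = 4400000 bits (550000 bytes)


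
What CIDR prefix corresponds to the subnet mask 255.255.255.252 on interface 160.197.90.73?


Binary: 11111111.11111111.11111111.11111100
Count leading 1s
Prefix: /30


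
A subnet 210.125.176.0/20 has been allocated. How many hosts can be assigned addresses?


Host bits = 32 - 20 = 12
Total addresses = 2^12 = 4096
Usable = total - 2 (network and broadcast)
Usable hosts: 4094


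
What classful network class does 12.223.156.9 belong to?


First octet: 12
Binary: 00001100
0xxxxxxx -> Class A (1-126)
Class A, default mask 255.0.0.0 (/8)


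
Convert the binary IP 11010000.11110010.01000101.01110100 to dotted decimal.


11010000 = 208
11110010 = 242
01000101 = 69
01110100 = 116
IP: 208.242.69.116


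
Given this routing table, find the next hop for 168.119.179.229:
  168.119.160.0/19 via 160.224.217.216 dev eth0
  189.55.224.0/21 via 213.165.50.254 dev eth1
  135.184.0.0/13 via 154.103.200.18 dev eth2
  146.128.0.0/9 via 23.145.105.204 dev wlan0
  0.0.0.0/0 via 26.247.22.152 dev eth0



Longest prefix match for 168.119.179.229:
  /19 168.119.160.0: MATCH
  /21 189.55.224.0: no
  /13 135.184.0.0: no
  /9 146.128.0.0: no
  /0 0.0.0.0: MATCH
Selected: next-hop 160.224.217.216 via eth0 (matched /19)


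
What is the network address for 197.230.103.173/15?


IP:   11000101.11100110.01100111.10101101
Mask: 11111111.11111110.00000000.00000000
AND operation:
Net:  11000101.11100110.00000000.00000000
Network: 197.230.0.0/15


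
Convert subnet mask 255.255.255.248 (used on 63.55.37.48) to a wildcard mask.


Subnet mask: 255.255.255.248
Wildcard = 255.255.255.255 - subnet mask
255 - 255 = 0
255 - 255 = 0
255 - 255 = 0
255 - 248 = 7
Wildcard: 0.0.0.7


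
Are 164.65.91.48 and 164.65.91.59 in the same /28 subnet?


Mask: 255.255.255.240
164.65.91.48 AND mask = 164.65.91.48
164.65.91.59 AND mask = 164.65.91.48
Yes, same subnet (164.65.91.48)


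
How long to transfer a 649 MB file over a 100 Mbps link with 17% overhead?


Effective throughput = 100 * (1 - 17/100) = 83 Mbps
File size in Mb = 649 * 8 = 5192 Mb
Time = 5192 / 83
Time = 62.5542 seconds


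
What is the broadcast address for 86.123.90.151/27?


Network: 86.123.90.128/27
Host bits = 5
Set all host bits to 1:
Broadcast: 86.123.90.159


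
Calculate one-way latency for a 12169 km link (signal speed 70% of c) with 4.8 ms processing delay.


Speed = 0.7 * 3e5 km/s = 210000 km/s
Propagation delay = 12169 / 210000 = 0.0579 s = 57.9476 ms
Processing delay = 4.8 ms
Total one-way latency = 62.7476 ms


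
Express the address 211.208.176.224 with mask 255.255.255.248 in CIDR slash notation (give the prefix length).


Binary: 11111111.11111111.11111111.11111000
Count leading 1s
Prefix: /29


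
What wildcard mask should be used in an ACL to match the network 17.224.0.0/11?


Subnet mask: 255.224.0.0
Wildcard = 255.255.255.255 - subnet mask
255 - 255 = 0
255 - 224 = 31
255 - 0 = 255
255 - 0 = 255
Wildcard: 0.31.255.255


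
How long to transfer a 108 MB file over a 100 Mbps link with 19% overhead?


Effective throughput = 100 * (1 - 19/100) = 81 Mbps
File size in Mb = 108 * 8 = 864 Mb
Time = 864 / 81
Time = 10.6667 seconds


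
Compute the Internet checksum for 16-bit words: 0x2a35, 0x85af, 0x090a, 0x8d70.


Sum all words (with carry folding):
+ 0x2a35 = 0x2a35
+ 0x85af = 0xafe4
+ 0x090a = 0xb8ee
+ 0x8d70 = 0x465f
One's complement: ~0x465f
Checksum = 0xb9a0


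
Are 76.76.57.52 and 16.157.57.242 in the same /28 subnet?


Mask: 255.255.255.240
76.76.57.52 AND mask = 76.76.57.48
16.157.57.242 AND mask = 16.157.57.240
No, different subnets (76.76.57.48 vs 16.157.57.240)


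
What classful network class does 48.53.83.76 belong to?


First octet: 48
Binary: 00110000
0xxxxxxx -> Class A (1-126)
Class A, default mask 255.0.0.0 (/8)


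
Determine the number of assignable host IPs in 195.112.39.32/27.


Host bits = 32 - 27 = 5
Total addresses = 2^5 = 32
Usable = total - 2 (network and broadcast)
Usable hosts: 30


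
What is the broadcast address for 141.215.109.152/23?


Network: 141.215.108.0/23
Host bits = 9
Set all host bits to 1:
Broadcast: 141.215.109.255


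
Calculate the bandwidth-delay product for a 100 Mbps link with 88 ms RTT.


BDP = bandwidth * RTT
= 100 Mbps * 88 ms
= 100 * 1e6 * 88 / 1000 bits
= 8800000 bits
= 1100000 bytes
= 1074.2188 KB
BDP = 8800000 bits (1100000 bytes)


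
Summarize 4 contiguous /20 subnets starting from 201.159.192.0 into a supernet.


Original prefix: /20
Number of subnets: 4 = 2^2
New prefix = 20 - 2 = 18
Supernet: 201.159.192.0/18


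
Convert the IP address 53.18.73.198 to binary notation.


53 = 00110101
18 = 00010010
73 = 01001001
198 = 11000110
Binary: 00110101.00010010.01001001.11000110


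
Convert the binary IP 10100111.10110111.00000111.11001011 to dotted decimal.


10100111 = 167
10110111 = 183
00000111 = 7
11001011 = 203
IP: 167.183.7.203


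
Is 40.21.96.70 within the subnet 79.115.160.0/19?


Subnet network: 79.115.160.0
Test IP AND mask: 40.21.96.0
No, 40.21.96.70 is not in 79.115.160.0/19


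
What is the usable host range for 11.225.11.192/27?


Network: 11.225.11.192
Broadcast: 11.225.11.223
First usable = network + 1
Last usable = broadcast - 1
Range: 11.225.11.193 to 11.225.11.222


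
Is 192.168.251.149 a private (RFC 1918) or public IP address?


RFC 1918 private ranges:
  10.0.0.0/8 (10.0.0.0 - 10.255.255.255)
  172.16.0.0/12 (172.16.0.0 - 172.31.255.255)
  192.168.0.0/16 (192.168.0.0 - 192.168.255.255)
Private (in 192.168.0.0/16)


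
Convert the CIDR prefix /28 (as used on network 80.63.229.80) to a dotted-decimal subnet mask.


/28 means 28 network bits, 4 host bits
Binary: 11111111111111111111111111110000
Mask: 255.255.255.240


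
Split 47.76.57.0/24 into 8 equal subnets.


New prefix = 24 + 3 = 27
Each subnet has 32 addresses
  47.76.57.0/27
  47.76.57.32/27
  47.76.57.64/27
  47.76.57.96/27
  47.76.57.128/27
  47.76.57.160/27
  47.76.57.192/27
  47.76.57.224/27
Subnets: 47.76.57.0/27, 47.76.57.32/27, 47.76.57.64/27, 47.76.57.96/27, 47.76.57.128/27, 47.76.57.160/27, 47.76.57.192/27, 47.76.57.224/27


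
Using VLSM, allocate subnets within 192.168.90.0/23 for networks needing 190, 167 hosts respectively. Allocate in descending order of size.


190 hosts -> /24 (254 usable): 192.168.90.0/24
167 hosts -> /24 (254 usable): 192.168.91.0/24
Allocation: 192.168.90.0/24 (190 hosts, 254 usable); 192.168.91.0/24 (167 hosts, 254 usable)


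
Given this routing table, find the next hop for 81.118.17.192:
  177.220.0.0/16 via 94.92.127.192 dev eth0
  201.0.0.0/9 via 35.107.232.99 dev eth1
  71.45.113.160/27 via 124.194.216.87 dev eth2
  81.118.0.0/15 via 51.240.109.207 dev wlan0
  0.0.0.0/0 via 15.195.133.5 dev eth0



Longest prefix match for 81.118.17.192:
  /16 177.220.0.0: no
  /9 201.0.0.0: no
  /27 71.45.113.160: no
  /15 81.118.0.0: MATCH
  /0 0.0.0.0: MATCH
Selected: next-hop 51.240.109.207 via wlan0 (matched /15)


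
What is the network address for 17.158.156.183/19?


IP:   00010001.10011110.10011100.10110111
Mask: 11111111.11111111.11100000.00000000
AND operation:
Net:  00010001.10011110.10000000.00000000
Network: 17.158.128.0/19


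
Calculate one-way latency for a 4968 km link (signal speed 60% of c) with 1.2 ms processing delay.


Speed = 0.6 * 3e5 km/s = 180000 km/s
Propagation delay = 4968 / 180000 = 0.0276 s = 27.6 ms
Processing delay = 1.2 ms
Total one-way latency = 28.8 ms


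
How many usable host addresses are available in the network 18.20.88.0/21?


Host bits = 32 - 21 = 11
Total addresses = 2^11 = 2048
Usable = total - 2 (network and broadcast)
Usable hosts: 2046


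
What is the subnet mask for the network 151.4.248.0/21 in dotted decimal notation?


/21 means 21 network bits, 11 host bits
Binary: 11111111111111111111100000000000
Mask: 255.255.248.0


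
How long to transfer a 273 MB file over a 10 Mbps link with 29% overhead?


Effective throughput = 10 * (1 - 29/100) = 7.1 Mbps
File size in Mb = 273 * 8 = 2184 Mb
Time = 2184 / 7.1
Time = 307.6056 seconds


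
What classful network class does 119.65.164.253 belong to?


First octet: 119
Binary: 01110111
0xxxxxxx -> Class A (1-126)
Class A, default mask 255.0.0.0 (/8)


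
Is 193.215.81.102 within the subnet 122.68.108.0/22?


Subnet network: 122.68.108.0
Test IP AND mask: 193.215.80.0
No, 193.215.81.102 is not in 122.68.108.0/22


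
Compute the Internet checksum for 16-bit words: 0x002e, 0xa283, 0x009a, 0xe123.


Sum all words (with carry folding):
+ 0x002e = 0x002e
+ 0xa283 = 0xa2b1
+ 0x009a = 0xa34b
+ 0xe123 = 0x846f
One's complement: ~0x846f
Checksum = 0x7b90


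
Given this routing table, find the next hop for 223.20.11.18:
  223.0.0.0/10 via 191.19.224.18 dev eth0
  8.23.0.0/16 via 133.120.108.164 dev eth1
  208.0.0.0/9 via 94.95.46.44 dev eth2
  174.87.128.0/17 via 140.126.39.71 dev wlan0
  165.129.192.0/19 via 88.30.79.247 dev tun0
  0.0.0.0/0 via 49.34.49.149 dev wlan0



Longest prefix match for 223.20.11.18:
  /10 223.0.0.0: MATCH
  /16 8.23.0.0: no
  /9 208.0.0.0: no
  /17 174.87.128.0: no
  /19 165.129.192.0: no
  /0 0.0.0.0: MATCH
Selected: next-hop 191.19.224.18 via eth0 (matched /10)


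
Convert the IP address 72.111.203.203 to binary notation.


72 = 01001000
111 = 01101111
203 = 11001011
203 = 11001011
Binary: 01001000.01101111.11001011.11001011


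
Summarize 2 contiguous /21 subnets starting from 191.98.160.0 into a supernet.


Original prefix: /21
Number of subnets: 2 = 2^1
New prefix = 21 - 1 = 20
Supernet: 191.98.160.0/20


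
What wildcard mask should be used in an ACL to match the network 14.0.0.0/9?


Subnet mask: 255.128.0.0
Wildcard = 255.255.255.255 - subnet mask
255 - 255 = 0
255 - 128 = 127
255 - 0 = 255
255 - 0 = 255
Wildcard: 0.127.255.255


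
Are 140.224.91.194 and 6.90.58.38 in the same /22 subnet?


Mask: 255.255.252.0
140.224.91.194 AND mask = 140.224.88.0
6.90.58.38 AND mask = 6.90.56.0
No, different subnets (140.224.88.0 vs 6.90.56.0)


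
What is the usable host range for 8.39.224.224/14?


Network: 8.36.0.0
Broadcast: 8.39.255.255
First usable = network + 1
Last usable = broadcast - 1
Range: 8.36.0.1 to 8.39.255.254


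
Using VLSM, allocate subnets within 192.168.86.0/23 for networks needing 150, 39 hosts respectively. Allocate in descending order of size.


150 hosts -> /24 (254 usable): 192.168.86.0/24
39 hosts -> /26 (62 usable): 192.168.87.0/26
Allocation: 192.168.86.0/24 (150 hosts, 254 usable); 192.168.87.0/26 (39 hosts, 62 usable)


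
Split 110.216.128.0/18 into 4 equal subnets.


New prefix = 18 + 2 = 20
Each subnet has 4096 addresses
  110.216.128.0/20
  110.216.144.0/20
  110.216.160.0/20
  110.216.176.0/20
Subnets: 110.216.128.0/20, 110.216.144.0/20, 110.216.160.0/20, 110.216.176.0/20


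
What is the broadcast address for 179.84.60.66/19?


Network: 179.84.32.0/19
Host bits = 13
Set all host bits to 1:
Broadcast: 179.84.63.255


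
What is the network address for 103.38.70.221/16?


IP:   01100111.00100110.01000110.11011101
Mask: 11111111.11111111.00000000.00000000
AND operation:
Net:  01100111.00100110.00000000.00000000
Network: 103.38.0.0/16


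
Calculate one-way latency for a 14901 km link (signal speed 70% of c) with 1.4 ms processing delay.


Speed = 0.7 * 3e5 km/s = 210000 km/s
Propagation delay = 14901 / 210000 = 0.071 s = 70.9571 ms
Processing delay = 1.4 ms
Total one-way latency = 72.3571 ms


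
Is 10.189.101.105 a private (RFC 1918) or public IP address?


RFC 1918 private ranges:
  10.0.0.0/8 (10.0.0.0 - 10.255.255.255)
  172.16.0.0/12 (172.16.0.0 - 172.31.255.255)
  192.168.0.0/16 (192.168.0.0 - 192.168.255.255)
Private (in 10.0.0.0/8)


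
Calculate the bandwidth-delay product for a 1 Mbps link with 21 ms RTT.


BDP = bandwidth * RTT
= 1 Mbps * 21 ms
= 1 * 1e6 * 21 / 1000 bits
= 21000 bits
= 2625 bytes
= 2.5635 KB
BDP = 21000 bits (2625 bytes)


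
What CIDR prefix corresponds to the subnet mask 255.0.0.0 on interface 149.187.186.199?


Binary: 11111111.00000000.00000000.00000000
Count leading 1s
Prefix: /8


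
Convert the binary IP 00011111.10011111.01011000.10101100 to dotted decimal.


00011111 = 31
10011111 = 159
01011000 = 88
10101100 = 172
IP: 31.159.88.172


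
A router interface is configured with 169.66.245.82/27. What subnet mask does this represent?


/27 means 27 network bits, 5 host bits
Binary: 11111111111111111111111111100000
Mask: 255.255.255.224


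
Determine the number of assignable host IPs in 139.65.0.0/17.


Host bits = 32 - 17 = 15
Total addresses = 2^15 = 32768
Usable = total - 2 (network and broadcast)
Usable hosts: 32766


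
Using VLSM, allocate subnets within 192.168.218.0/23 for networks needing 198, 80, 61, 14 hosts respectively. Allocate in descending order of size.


198 hosts -> /24 (254 usable): 192.168.218.0/24
80 hosts -> /25 (126 usable): 192.168.219.0/25
61 hosts -> /26 (62 usable): 192.168.219.128/26
14 hosts -> /28 (14 usable): 192.168.219.192/28
Allocation: 192.168.218.0/24 (198 hosts, 254 usable); 192.168.219.0/25 (80 hosts, 126 usable); 192.168.219.128/26 (61 hosts, 62 usable); 192.168.219.192/28 (14 hosts, 14 usable)


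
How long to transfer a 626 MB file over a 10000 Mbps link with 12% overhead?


Effective throughput = 10000 * (1 - 12/100) = 8800 Mbps
File size in Mb = 626 * 8 = 5008 Mb
Time = 5008 / 8800
Time = 0.5691 seconds


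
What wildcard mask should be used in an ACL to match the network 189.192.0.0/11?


Subnet mask: 255.224.0.0
Wildcard = 255.255.255.255 - subnet mask
255 - 255 = 0
255 - 224 = 31
255 - 0 = 255
255 - 0 = 255
Wildcard: 0.31.255.255


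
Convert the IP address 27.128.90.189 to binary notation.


27 = 00011011
128 = 10000000
90 = 01011010
189 = 10111101
Binary: 00011011.10000000.01011010.10111101


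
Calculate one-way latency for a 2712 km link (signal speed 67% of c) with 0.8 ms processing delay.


Speed = 0.67 * 3e5 km/s = 201000 km/s
Propagation delay = 2712 / 201000 = 0.0135 s = 13.4925 ms
Processing delay = 0.8 ms
Total one-way latency = 14.2925 ms


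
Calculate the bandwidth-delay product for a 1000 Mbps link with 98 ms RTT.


BDP = bandwidth * RTT
= 1000 Mbps * 98 ms
= 1000 * 1e6 * 98 / 1000 bits
= 98000000 bits
= 12250000 bytes
= 11962.8906 KB
BDP = 98000000 bits (12250000 bytes)


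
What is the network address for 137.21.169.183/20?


IP:   10001001.00010101.10101001.10110111
Mask: 11111111.11111111.11110000.00000000
AND operation:
Net:  10001001.00010101.10100000.00000000
Network: 137.21.160.0/20


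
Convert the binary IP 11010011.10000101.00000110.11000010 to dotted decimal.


11010011 = 211
10000101 = 133
00000110 = 6
11000010 = 194
IP: 211.133.6.194


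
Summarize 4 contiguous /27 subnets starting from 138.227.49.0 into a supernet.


Original prefix: /27
Number of subnets: 4 = 2^2
New prefix = 27 - 2 = 25
Supernet: 138.227.49.0/25


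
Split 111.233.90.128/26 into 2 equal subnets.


New prefix = 26 + 1 = 27
Each subnet has 32 addresses
  111.233.90.128/27
  111.233.90.160/27
Subnets: 111.233.90.128/27, 111.233.90.160/27


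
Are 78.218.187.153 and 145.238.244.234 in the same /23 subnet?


Mask: 255.255.254.0
78.218.187.153 AND mask = 78.218.186.0
145.238.244.234 AND mask = 145.238.244.0
No, different subnets (78.218.186.0 vs 145.238.244.0)


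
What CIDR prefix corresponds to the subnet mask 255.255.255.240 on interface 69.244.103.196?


Binary: 11111111.11111111.11111111.11110000
Count leading 1s
Prefix: /28


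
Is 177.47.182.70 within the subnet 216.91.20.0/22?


Subnet network: 216.91.20.0
Test IP AND mask: 177.47.180.0
No, 177.47.182.70 is not in 216.91.20.0/22


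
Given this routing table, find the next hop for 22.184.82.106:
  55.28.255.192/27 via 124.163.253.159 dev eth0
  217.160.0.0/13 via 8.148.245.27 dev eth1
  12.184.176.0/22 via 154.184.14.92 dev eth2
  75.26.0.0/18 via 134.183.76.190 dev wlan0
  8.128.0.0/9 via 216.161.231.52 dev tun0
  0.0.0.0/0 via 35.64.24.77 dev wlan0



Longest prefix match for 22.184.82.106:
  /27 55.28.255.192: no
  /13 217.160.0.0: no
  /22 12.184.176.0: no
  /18 75.26.0.0: no
  /9 8.128.0.0: no
  /0 0.0.0.0: MATCH
Selected: next-hop 35.64.24.77 via wlan0 (matched /0)


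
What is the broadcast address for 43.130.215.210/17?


Network: 43.130.128.0/17
Host bits = 15
Set all host bits to 1:
Broadcast: 43.130.255.255


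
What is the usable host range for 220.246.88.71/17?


Network: 220.246.0.0
Broadcast: 220.246.127.255
First usable = network + 1
Last usable = broadcast - 1
Range: 220.246.0.1 to 220.246.127.254


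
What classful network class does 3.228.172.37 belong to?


First octet: 3
Binary: 00000011
0xxxxxxx -> Class A (1-126)
Class A, default mask 255.0.0.0 (/8)


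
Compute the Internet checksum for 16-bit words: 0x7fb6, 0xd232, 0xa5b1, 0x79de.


Sum all words (with carry folding):
+ 0x7fb6 = 0x7fb6
+ 0xd232 = 0x51e9
+ 0xa5b1 = 0xf79a
+ 0x79de = 0x7179
One's complement: ~0x7179
Checksum = 0x8e86


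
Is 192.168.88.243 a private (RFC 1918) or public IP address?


RFC 1918 private ranges:
  10.0.0.0/8 (10.0.0.0 - 10.255.255.255)
  172.16.0.0/12 (172.16.0.0 - 172.31.255.255)
  192.168.0.0/16 (192.168.0.0 - 192.168.255.255)
Private (in 192.168.0.0/16)
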